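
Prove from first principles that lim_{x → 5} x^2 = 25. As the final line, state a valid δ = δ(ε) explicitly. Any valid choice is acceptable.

Fix ε > 0. We seek δ > 0 with 0 < |x − 5| < δ ⇒ |x^2 − 25| < ε.
Factor: x^2 − 25 = (x − 5)(x + 5), so |x^2 − 25| = |x − 5|·|x + 5|.
Impose δ ≤ 1 so that |x| < 6; then |x + 5| ≤ 11.
Hence |x^2 − 25| ≤ 11|x − 5|, which is < ε once |x − 5| < ε/11.
Take δ = min(1, ε/11). If 0 < |x − 5| < δ then both bounds hold and |x^2 − 25| ≤ 11|x − 5| < 11·(ε/11) = ε.

δ = min(1, ε/11)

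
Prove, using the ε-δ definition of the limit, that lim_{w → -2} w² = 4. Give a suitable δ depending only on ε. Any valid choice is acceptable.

δ = min(1, ε/5)

Let ε > 0. We seek δ > 0 with 0 < |w + 2| < δ ⇒ |w² − 4| < ε.
Factor: w² − 4 = (w + 2)(w - 2), so |w² − 4| = |w + 2|·|w - 2|.
Restrict δ ≤ 1. Then |w + 2| < 1 gives |w| < 3, so by the triangle inequality |w - 2| ≤ 3 + 2 = 5.
Hence |w² − 4| ≤ 5|w + 2|, which is < ε once |w + 2| < ε/5.
Take δ = min(1, ε/5). If 0 < |w + 2| < δ then both bounds hold and |w² − 4| ≤ 5|w + 2| < 5·(ε/5) = ε.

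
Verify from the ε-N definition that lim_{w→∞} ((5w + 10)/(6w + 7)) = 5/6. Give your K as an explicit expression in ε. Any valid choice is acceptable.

K = (25/36)/ε

Fix ε > 0. We seek K > 0 such that w > K implies |(5w + 10)/(6w + 7) − (5/6)| < ε.
(5w + 10)/(6w + 7) − (5/6) = (6(5w + 10) − 5(6w + 7)) / (6(6w + 7)) = 25/(6(6w + 7)).
For w > 0 we have 6w + 7 > 6w, so |(5w + 10)/(6w + 7) − (5/6)| = 25/(6(6w + 7)) < 25/(6·6w) = (25/36)/w.
Thus |(5w + 10)/(6w + 7) − (5/6)| < ε whenever w > (25/36)/ε.
Take K = (25/36)/ε. If w > K then |(5w + 10)/(6w + 7) − (5/6)| < (25/36)/w < ε.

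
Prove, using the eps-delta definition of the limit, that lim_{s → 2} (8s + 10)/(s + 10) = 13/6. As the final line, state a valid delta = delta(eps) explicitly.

Suppose eps > 0. We want delta > 0 with 0 < |s − 2| < delta ⇒ |(8s + 10)/(s + 10) − (13/6)| < eps.
Combining over a common denominator, (8s + 10)/(s + 10) − (13/6) = [(8s + 10)·12 − 26·(s + 10)] / [12·(s + 10)] = 70(s − 2) / (12(s + 10)).
So |(8s + 10)/(s + 10) − (13/6)| = 70|s − 2| / (12·|s + 10|).
Require delta ≤ 6, so |s + 10| ≥ |12| − |s − 2| > 12 − 6 = 6.
Hence |(8s + 10)/(s + 10) − (13/6)| < 70|s − 2|/(12·6) = (35/36)|s − 2|, which is < eps once |s − 2| < (36/35)eps.
Take delta = min(6, (36/35)eps). Then 0 < |s − 2| < delta forces both bounds, so |(8s + 10)/(s + 10) − (13/6)| < eps.

delta = min(6, (36/35)eps)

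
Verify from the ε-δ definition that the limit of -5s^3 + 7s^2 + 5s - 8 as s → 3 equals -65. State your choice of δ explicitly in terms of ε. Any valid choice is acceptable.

δ = min(2, ε/184)

Suppose ε > 0. We want δ > 0 such that 0 < |s − 3| < δ implies |(-5s^3 + 7s^2 + 5s - 8) + 65| < ε.
(-5s^3 + 7s^2 + 5s - 8) + 65 = -5s^3 + 7s^2 + 5s + 57 = (s − 3)(-5s^2 - 8s - 19).
So |(-5s^3 + 7s^2 + 5s - 8) + 65| = |s − 3|·|-5s^2 - 8s - 19|.
Require δ ≤ 2. Then |s − 3| < 2 gives |s| < 5, and by the triangle inequality |-5s^2 - 8s - 19| ≤ 5·5^2 + 8·5 + 19 = 184.
Hence |(-5s^3 + 7s^2 + 5s - 8) + 65| ≤ 184|s − 3| < ε provided |s − 3| < ε/184.
Take δ = min(2, ε/184). Then 0 < |s − 3| < δ gives both |s − 3| < 2 and |s − 3| < ε/184, so |(-5s^3 + 7s^2 + 5s - 8) + 65| < ε.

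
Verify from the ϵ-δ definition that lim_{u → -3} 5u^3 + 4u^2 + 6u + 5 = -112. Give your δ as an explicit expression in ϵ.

Fix ϵ > 0. We want δ > 0 such that 0 < |u + 3| < δ implies |(5u^3 + 4u^2 + 6u + 5) + 112| < ϵ.
(5u^3 + 4u^2 + 6u + 5) + 112 = 5u^3 + 4u^2 + 6u + 117 = (u + 3)(5u^2 - 11u + 39).
So |(5u^3 + 4u^2 + 6u + 5) + 112| = |u + 3|·|5u^2 - 11u + 39|.
Require δ ≤ 2. Then |u + 3| < 2 gives |u| < 5, and by the triangle inequality |5u^2 - 11u + 39| ≤ 5·5^2 + 11·5 + 39 = 219.
Hence |(5u^3 + 4u^2 + 6u + 5) + 112| ≤ 219|u + 3| < ϵ provided |u + 3| < ϵ/219.
Take δ = min(2, ϵ/219). Then 0 < |u + 3| < δ gives both |u + 3| < 2 and |u + 3| < ϵ/219, so |(5u^3 + 4u^2 + 6u + 5) + 112| < ϵ.

δ = min(2, ϵ/219)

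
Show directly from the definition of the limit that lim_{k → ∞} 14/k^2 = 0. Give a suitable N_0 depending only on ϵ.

Suppose ϵ > 0. For k ≥ 1, |14/k^2 − 0| = 14/k^2.
14/k^2 < ϵ ⇔ k^2 > 14/ϵ ⇔ k > (14/ϵ)^{1/2}.
Take N_0 = (14/ϵ)^{1/2}. Then k > N_0 implies 14/k^2 < ϵ.

N_0 = (14/ϵ)^{1/2}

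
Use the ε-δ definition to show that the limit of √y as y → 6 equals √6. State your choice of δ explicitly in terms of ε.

δ = min(6, √6·ε)

Suppose ε > 0. We want δ > 0 such that 0 < |y − 6| < δ implies |√y − √6| < ε.
Multiplying by the conjugate, |√y − √6| = |y − 6|/(√y + √6).
Restrict δ ≤ 6 so that |y − 6| < 6 forces y > 0, and then √y + √6 > √6.
Hence |√y − √6| < |y − 6|/√6, which is < ε once |y − 6| < √6·ε.
Take δ = min(6, √6·ε). If 0 < |y − 6| < δ then y > 0 and |√y − √6| < |y − 6|/√6 < ε.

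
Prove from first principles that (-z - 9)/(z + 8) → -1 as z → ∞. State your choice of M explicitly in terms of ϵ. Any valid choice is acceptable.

M = 1/ϵ

Let ϵ > 0 be given. We seek M > 0 such that z > M implies |(-z - 9)/(z + 8) + 1| < ϵ.
(-z - 9)/(z + 8) + 1 = ((-z - 9) − (-1)(z + 8)) / ((z + 8)) = -1/((z + 8)).
For z > 0 we have z + 8 > z, so |(-z - 9)/(z + 8) + 1| = 1/((z + 8)) < 1/(z) = 1/z.
Thus |(-z - 9)/(z + 8) + 1| < ϵ whenever z > 1/ϵ.
Take M = 1/ϵ. If z > M then |(-z - 9)/(z + 8) + 1| < 1/z < ϵ.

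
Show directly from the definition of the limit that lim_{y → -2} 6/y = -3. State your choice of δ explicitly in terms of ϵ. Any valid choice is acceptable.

Suppose ϵ > 0. We seek δ > 0 such that 0 < |y + 2| < δ implies |6/y + 3| < ϵ.
|6/y + 3| = 6·|-2 − y|/(2·|y|) = 6|y + 2|/(2|y|).
Require δ ≤ 1 so that |y| > 2 − 1 = 1, hence 2|y| > 2.
Then |6/y + 3| < 6|y + 2|/2, which is < ϵ when |y + 2| < (1/3)ϵ.
Take δ = min(1, (1/3)ϵ). Then 0 < |y + 2| < δ gives both |y + 2| < 1 and |y + 2| < (1/3)ϵ, so |6/y + 3| < ϵ.

δ = min(1, (1/3)ϵ)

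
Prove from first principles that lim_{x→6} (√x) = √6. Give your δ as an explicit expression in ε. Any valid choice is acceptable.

Suppose ε > 0. We want δ > 0 such that 0 < |x − 6| < δ implies |√x − √6| < ε.
Multiplying by the conjugate, |√x − √6| = |x − 6|/(√x + √6).
Restrict δ ≤ 6 so that |x − 6| < 6 forces x > 0, and then √x + √6 > √6.
Hence |√x − √6| < |x − 6|/√6, which is < ε once |x − 6| < √6·ε.
Take δ = min(6, √6·ε). If 0 < |x − 6| < δ then x > 0 and |√x − √6| < |x − 6|/√6 < ε.

δ = min(6, √6·ε)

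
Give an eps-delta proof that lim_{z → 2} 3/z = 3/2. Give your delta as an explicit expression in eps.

Fix eps > 0. We seek delta > 0 such that 0 < |z − 2| < delta implies |3/z − (3/2)| < eps.
|3/z − (3/2)| = 3·|2 − z|/(2·|z|) = 3|z − 2|/(2|z|).
Require delta ≤ 1 so that |z| > 2 − 1 = 1, hence 2|z| > 2.
Then |3/z − (3/2)| < 3|z − 2|/2, which is < eps when |z − 2| < (2/3)eps.
Take delta = min(1, (2/3)eps). Then 0 < |z − 2| < delta gives both |z − 2| < 1 and |z − 2| < (2/3)eps, so |3/z − (3/2)| < eps.

delta = min(1, (2/3)eps)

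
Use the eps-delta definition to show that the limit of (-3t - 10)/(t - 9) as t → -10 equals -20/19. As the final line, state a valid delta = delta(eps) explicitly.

Let eps > 0. We want delta > 0 with 0 < |t + 10| < delta ⇒ |(-3t - 10)/(t - 9) + 20/19| < eps.
Combining over a common denominator, (-3t - 10)/(t - 9) + 20/19 = [(-3t - 10)·(-19) − 20·(t - 9)] / [(-19)·(t - 9)] = 37(t + 10) / ((-19)(t - 9)).
So |(-3t - 10)/(t - 9) + 20/19| = 37|t + 10| / (19·|t − 9|).
Require delta ≤ 19/2, so |t − 9| ≥ |-19| − |t + 10| > 19 − 19/2 = 19/2.
Hence |(-3t - 10)/(t - 9) + 20/19| < 37|t + 10|/(19·(19/2)) = (74/361)|t + 10|, which is < eps once |t + 10| < (361/74)eps.
Take delta = min(19/2, (361/74)eps). Then 0 < |t + 10| < delta forces both bounds, so |(-3t - 10)/(t - 9) + 20/19| < eps.

delta = min(19/2, (361/74)eps)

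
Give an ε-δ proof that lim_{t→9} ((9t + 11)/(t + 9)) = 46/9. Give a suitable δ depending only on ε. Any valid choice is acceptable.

Let ε > 0. We want δ > 0 with 0 < |t − 9| < δ ⇒ |(9t + 11)/(t + 9) − (46/9)| < ε.
Combining over a common denominator, (9t + 11)/(t + 9) − (46/9) = [(9t + 11)·18 − 92·(t + 9)] / [18·(t + 9)] = 70(t − 9) / (18(t + 9)).
So |(9t + 11)/(t + 9) − (46/9)| = 70|t − 9| / (18·|t + 9|).
Restrict δ ≤ 9. Then |t − 9| < 9 gives |t + 9| = |(t − 9) + 18| ≥ 18 − 9 = 9.
Hence |(9t + 11)/(t + 9) − (46/9)| < 70|t − 9|/(18·9) = (35/81)|t − 9|, which is < ε once |t − 9| < (81/35)ε.
Take δ = min(9, (81/35)ε). Then 0 < |t − 9| < δ forces both bounds, so |(9t + 11)/(t + 9) − (46/9)| < ε.

δ = min(9, (81/35)ε)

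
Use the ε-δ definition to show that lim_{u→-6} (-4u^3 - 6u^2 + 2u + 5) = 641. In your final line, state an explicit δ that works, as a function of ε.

δ = min(1, ε/428)

Suppose ε > 0. We want δ > 0 such that 0 < |u + 6| < δ implies |(-4u^3 - 6u^2 + 2u + 5) − 641| < ε.
(-4u^3 - 6u^2 + 2u + 5) − 641 = -4u^3 - 6u^2 + 2u - 636 = (u + 6)(-4u^2 + 18u - 106).
So |(-4u^3 - 6u^2 + 2u + 5) − 641| = |u + 6|·|-4u^2 + 18u - 106|.
Require δ ≤ 1. Then |u + 6| < 1 gives |u| < 7, and by the triangle inequality |-4u^2 + 18u - 106| ≤ 4·7^2 + 18·7 + 106 = 428.
Hence |(-4u^3 - 6u^2 + 2u + 5) − 641| ≤ 428|u + 6| < ε provided |u + 6| < ε/428.
Choosing δ = min(1, ε/428) ensures both conditions, hence |(-4u^3 - 6u^2 + 2u + 5) − 641| < ε.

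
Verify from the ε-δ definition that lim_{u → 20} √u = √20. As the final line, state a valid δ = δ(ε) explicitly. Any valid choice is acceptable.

Fix ε > 0. We want δ > 0 such that 0 < |u − 20| < δ implies |√u − √20| < ε.
Multiplying by the conjugate, |√u − √20| = |u − 20|/(√u + √20).
Restrict δ ≤ 20 so that |u − 20| < 20 forces u > 0, and then √u + √20 > √20.
Hence |√u − √20| < |u − 20|/√20, which is < ε once |u − 20| < √20·ε.
Take δ = min(20, √20·ε). If 0 < |u − 20| < δ then u > 0 and |√u − √20| < |u − 20|/√20 < ε.

δ = min(20, √20·ε)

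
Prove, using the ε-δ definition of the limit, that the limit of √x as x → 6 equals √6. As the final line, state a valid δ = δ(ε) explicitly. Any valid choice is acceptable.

δ = min(6, √6·ε)

Fix ε > 0. We want δ > 0 such that 0 < |x − 6| < δ implies |√x − √6| < ε.
Multiplying by the conjugate, |√x − √6| = |x − 6|/(√x + √6).
Restrict δ ≤ 6 so that |x − 6| < 6 forces x > 0, and then √x + √6 > √6.
Hence |√x − √6| < |x − 6|/√6, which is < ε once |x − 6| < √6·ε.
Take δ = min(6, √6·ε). If 0 < |x − 6| < δ then x > 0 and |√x − √6| < |x − 6|/√6 < ε.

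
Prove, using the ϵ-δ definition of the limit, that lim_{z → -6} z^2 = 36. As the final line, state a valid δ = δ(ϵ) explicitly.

Fix ϵ > 0. We seek δ > 0 with 0 < |z + 6| < δ ⇒ |z^2 − 36| < ϵ.
Factor: z^2 − 36 = (z + 6)(z - 6), so |z^2 − 36| = |z + 6|·|z - 6|.
Restrict δ ≤ 2. Then |z + 6| < 2 gives |z| < 8, so by the triangle inequality |z - 6| ≤ 8 + 6 = 14.
Hence |z^2 − 36| ≤ 14|z + 6|, which is < ϵ once |z + 6| < ϵ/14.
Take δ = min(2, ϵ/14). If 0 < |z + 6| < δ then both bounds hold and |z^2 − 36| ≤ 14|z + 6| < 14·(ϵ/14) = ϵ.

δ = min(2, ϵ/14)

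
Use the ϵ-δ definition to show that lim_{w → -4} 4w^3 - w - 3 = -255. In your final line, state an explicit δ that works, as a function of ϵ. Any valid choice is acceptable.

Fix ϵ > 0. We want δ > 0 such that 0 < |w + 4| < δ implies |(4w^3 - w - 3) + 255| < ϵ.
(4w^3 - w - 3) + 255 = 4w^3 - w + 252 = (w + 4)(4w^2 - 16w + 63).
So |(4w^3 - w - 3) + 255| = |w + 4|·|4w^2 - 16w + 63|.
Require δ ≤ 1. Then |w + 4| < 1 gives |w| < 5, and by the triangle inequality |4w^2 - 16w + 63| ≤ 4·5^2 + 16·5 + 63 = 243.
Hence |(4w^3 - w - 3) + 255| ≤ 243|w + 4| < ϵ provided |w + 4| < ϵ/243.
Take δ = min(1, ϵ/243). Then 0 < |w + 4| < δ gives both |w + 4| < 1 and |w + 4| < ϵ/243, so |(4w^3 - w - 3) + 255| < ϵ.

δ = min(1, ϵ/243)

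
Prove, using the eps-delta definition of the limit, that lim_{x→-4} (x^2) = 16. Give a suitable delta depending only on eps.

delta = min(2, eps/10)

Suppose eps > 0. We seek delta > 0 with 0 < |x + 4| < delta ⇒ |x^2 − 16| < eps.
Factor: x^2 − 16 = (x + 4)(x - 4), so |x^2 − 16| = |x + 4|·|x - 4|.
Restrict delta ≤ 2. Then |x + 4| < 2 gives |x| < 6, so by the triangle inequality |x - 4| ≤ 6 + 4 = 10.
Hence |x^2 − 16| ≤ 10|x + 4|, which is < eps once |x + 4| < eps/10.
Take delta = min(2, eps/10). If 0 < |x + 4| < delta then both bounds hold and |x^2 − 16| ≤ 10|x + 4| < 10·(eps/10) = eps.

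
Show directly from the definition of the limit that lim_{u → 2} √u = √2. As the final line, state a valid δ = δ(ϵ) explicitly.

Suppose ϵ > 0. We want δ > 0 such that 0 < |u − 2| < δ implies |√u − √2| < ϵ.
Multiplying by the conjugate, |√u − √2| = |u − 2|/(√u + √2).
Restrict δ ≤ 2 so that |u − 2| < 2 forces u > 0, and then √u + √2 > √2.
Hence |√u − √2| < |u − 2|/√2, which is < ϵ once |u − 2| < √2·ϵ.
Take δ = min(2, √2·ϵ). If 0 < |u − 2| < δ then u > 0 and |√u − √2| < |u − 2|/√2 < ϵ.

δ = min(2, √2·ϵ)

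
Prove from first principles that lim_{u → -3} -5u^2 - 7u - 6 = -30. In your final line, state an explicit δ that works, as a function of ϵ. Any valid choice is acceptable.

Let ϵ > 0. We want δ > 0 such that 0 < |u + 3| < δ implies |(-5u^2 - 7u - 6) + 30| < ϵ.
(-5u^2 - 7u - 6) + 30 = -5u^2 - 7u + 24 = (u + 3)(-5u + 8).
So |(-5u^2 - 7u - 6) + 30| = |u + 3|·|-5u + 8|.
Require δ ≤ 1. Then |u + 3| < 1 gives |u| < 4, and by the triangle inequality |-5u + 8| ≤ 5·4 + 8 = 28.
Hence |(-5u^2 - 7u - 6) + 30| ≤ 28|u + 3| < ϵ provided |u + 3| < ϵ/28.
Choosing δ = min(1, ϵ/28) ensures both conditions, hence |(-5u^2 - 7u - 6) + 30| < ϵ.

δ = min(1, ϵ/28)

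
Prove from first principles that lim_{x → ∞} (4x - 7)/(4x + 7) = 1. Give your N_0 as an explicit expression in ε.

Suppose ε > 0. We seek N_0 > 0 such that x > N_0 implies |(4x - 7)/(4x + 7) − 1| < ε.
(4x - 7)/(4x + 7) − 1 = (4(4x - 7) − 4(4x + 7)) / (4(4x + 7)) = -56/(4(4x + 7)).
For x > 0 we have 4x + 7 > 4x, so |(4x - 7)/(4x + 7) − 1| = 56/(4(4x + 7)) < 56/(4·4x) = (7/2)/x.
Thus |(4x - 7)/(4x + 7) − 1| < ε whenever x > (7/2)/ε.
Take N_0 = (7/2)/ε. If x > N_0 then |(4x - 7)/(4x + 7) − 1| < (7/2)/x < ε.

N_0 = (7/2)/ε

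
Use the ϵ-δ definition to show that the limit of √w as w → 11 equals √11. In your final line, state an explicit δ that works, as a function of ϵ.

Suppose ϵ > 0. We want δ > 0 such that 0 < |w − 11| < δ implies |√w − √11| < ϵ.
Rationalise: √w − √11 = (w − 11)/(√w + √11), so |√w − √11| = |w − 11|/(√w + √11).
Restrict δ ≤ 11 so that |w − 11| < 11 forces w > 0, and then √w + √11 > √11.
Hence |√w − √11| < |w − 11|/√11, which is < ϵ once |w − 11| < √11·ϵ.
Take δ = min(11, √11·ϵ). If 0 < |w − 11| < δ then w > 0 and |√w − √11| < |w − 11|/√11 < ϵ.

δ = min(11, √11·ϵ)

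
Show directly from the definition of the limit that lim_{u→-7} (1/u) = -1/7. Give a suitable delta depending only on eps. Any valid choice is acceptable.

Suppose eps > 0. We seek delta > 0 such that 0 < |u + 7| < delta implies |1/u + 1/7| < eps.
|1/u + 1/7| = |-7 − u|/(7·|u|) = |u + 7|/(7|u|).
Require delta ≤ 7/2 so that |u| > 7 − 7/2 = 7/2, hence 7|u| > 49/2.
Then |1/u + 1/7| < |u + 7|/(49/2), which is < eps when |u + 7| < (49/2)eps.
Take delta = min(7/2, (49/2)eps). Then 0 < |u + 7| < delta gives both |u + 7| < 7/2 and |u + 7| < (49/2)eps, so |1/u + 1/7| < eps.

delta = min(7/2, (49/2)eps)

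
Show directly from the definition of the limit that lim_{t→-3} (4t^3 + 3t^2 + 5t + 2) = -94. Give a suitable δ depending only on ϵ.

Let ϵ > 0. We want δ > 0 such that 0 < |t + 3| < δ implies |(4t^3 + 3t^2 + 5t + 2) + 94| < ϵ.
(4t^3 + 3t^2 + 5t + 2) + 94 = 4t^3 + 3t^2 + 5t + 96 = (t + 3)(4t^2 - 9t + 32).
So |(4t^3 + 3t^2 + 5t + 2) + 94| = |t + 3|·|4t^2 - 9t + 32|.
Require δ ≤ 1. Then |t + 3| < 1 gives |t| < 4, and by the triangle inequality |4t^2 - 9t + 32| ≤ 4·4^2 + 9·4 + 32 = 132.
Hence |(4t^3 + 3t^2 + 5t + 2) + 94| ≤ 132|t + 3| < ϵ provided |t + 3| < ϵ/132.
Take δ = min(1, ϵ/132). Then 0 < |t + 3| < δ gives both |t + 3| < 1 and |t + 3| < ϵ/132, so |(4t^3 + 3t^2 + 5t + 2) + 94| < ϵ.

δ = min(1, ϵ/132)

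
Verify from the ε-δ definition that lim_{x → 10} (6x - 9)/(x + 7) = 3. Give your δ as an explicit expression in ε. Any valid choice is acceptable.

Let ε > 0 be given. We want δ > 0 with 0 < |x − 10| < δ ⇒ |(6x - 9)/(x + 7) − 3| < ε.
Combining over a common denominator, (6x - 9)/(x + 7) − 3 = [(6x - 9)·17 − 51·(x + 7)] / [17·(x + 7)] = 51(x − 10) / (17(x + 7)).
So |(6x - 9)/(x + 7) − 3| = 51|x − 10| / (17·|x + 7|).
Require δ ≤ 17/2, so |x + 7| ≥ |17| − |x − 10| > 17 − 17/2 = 17/2.
Hence |(6x - 9)/(x + 7) − 3| < 51|x − 10|/(17·(17/2)) = (6/17)|x − 10|, which is < ε once |x − 10| < (17/6)ε.
Take δ = min(17/2, (17/6)ε). Then 0 < |x − 10| < δ forces both bounds, so |(6x - 9)/(x + 7) − 3| < ε.

δ = min(17/2, (17/6)ε)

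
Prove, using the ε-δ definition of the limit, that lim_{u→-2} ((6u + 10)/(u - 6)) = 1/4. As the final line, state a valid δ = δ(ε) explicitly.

Let ε > 0 be given. We want δ > 0 with 0 < |u + 2| < δ ⇒ |(6u + 10)/(u - 6) − (1/4)| < ε.
Combining over a common denominator, (6u + 10)/(u - 6) − (1/4) = [(6u + 10)·(-8) − (-2)·(u - 6)] / [(-8)·(u - 6)] = -46(u + 2) / ((-8)(u - 6)).
So |(6u + 10)/(u - 6) − (1/4)| = 46|u + 2| / (8·|u − 6|).
Restrict δ ≤ 4. Then |u + 2| < 4 gives |u − 6| = |(u + 2) + (-8)| ≥ 8 − 4 = 4.
Hence |(6u + 10)/(u - 6) − (1/4)| < 46|u + 2|/(8·4) = (23/16)|u + 2|, which is < ε once |u + 2| < (16/23)ε.
Take δ = min(4, (16/23)ε). Then 0 < |u + 2| < δ forces both bounds, so |(6u + 10)/(u - 6) − (1/4)| < ε.

δ = min(4, (16/23)ε)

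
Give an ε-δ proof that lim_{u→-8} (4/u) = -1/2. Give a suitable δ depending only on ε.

δ = min(4, 8ε)

Let ε > 0 be given. We seek δ > 0 such that 0 < |u + 8| < δ implies |4/u + 1/2| < ε.
|4/u + 1/2| = 4·|-8 − u|/(8·|u|) = 4|u + 8|/(8|u|).
Require δ ≤ 4 so that |u| > 8 − 4 = 4, hence 8|u| > 32.
Then |4/u + 1/2| < 4|u + 8|/32, which is < ε when |u + 8| < 8ε.
Take δ = min(4, 8ε). Then 0 < |u + 8| < δ gives both |u + 8| < 4 and |u + 8| < 8ε, so |4/u + 1/2| < ε.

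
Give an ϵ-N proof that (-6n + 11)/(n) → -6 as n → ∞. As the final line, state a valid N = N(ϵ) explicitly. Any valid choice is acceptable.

N = 11/ϵ

Fix ϵ > 0. For n ≥ 1, |(-6n + 11)/(n) + 6| = |11|/((n)) = 11/((n)).
Since n ≥ n for n ≥ 1, this is ≤ 11/(n) = 11/n.
So |(-6n + 11)/(n) + 6| < ϵ whenever n > 11/ϵ.
Take N = 11/ϵ. If n > N then |(-6n + 11)/(n) + 6| ≤ 11/n < ϵ.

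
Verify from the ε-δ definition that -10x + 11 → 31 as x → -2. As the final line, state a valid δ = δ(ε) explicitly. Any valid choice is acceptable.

Let ε > 0 be given. We need δ > 0 so that 0 < |x + 2| < δ implies |(-10x + 11) − 31| < ε.
Since (-10x + 11) − 31 = -10(x + 2), we have |(-10x + 11) − 31| = 10|x + 2|.
So 10|x + 2| < ε exactly when |x + 2| < ε/10.
Take δ = ε/10. If 0 < |x + 2| < δ then |(-10x + 11) − 31| = 10|x + 2| < 10·(ε/10) = ε.

δ = ε/10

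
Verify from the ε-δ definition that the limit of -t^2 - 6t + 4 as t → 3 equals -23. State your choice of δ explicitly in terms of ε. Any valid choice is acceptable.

Let ε > 0. We want δ > 0 such that 0 < |t − 3| < δ implies |(-t^2 - 6t + 4) + 23| < ε.
(-t^2 - 6t + 4) + 23 = -t^2 - 6t + 27 = (t − 3)(-t - 9).
So |(-t^2 - 6t + 4) + 23| = |t − 3|·|-t - 9|.
Require δ ≤ 1. Then |t − 3| < 1 gives |t| < 4, and by the triangle inequality |-t - 9| ≤ 4 + 9 = 13.
Hence |(-t^2 - 6t + 4) + 23| ≤ 13|t − 3| < ε provided |t − 3| < ε/13.
Choosing δ = min(1, ε/13) ensures both conditions, hence |(-t^2 - 6t + 4) + 23| < ε.

δ = min(1, ε/13)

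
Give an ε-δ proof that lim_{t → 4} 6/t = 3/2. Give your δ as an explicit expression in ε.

δ = min(2, (4/3)ε)

Let ε > 0. We seek δ > 0 such that 0 < |t − 4| < δ implies |6/t − (3/2)| < ε.
|6/t − (3/2)| = 6·|4 − t|/(4·|t|) = 6|t − 4|/(4|t|).
Require δ ≤ 2 so that |t| > 4 − 2 = 2, hence 4|t| > 8.
Then |6/t − (3/2)| < 6|t − 4|/8, which is < ε when |t − 4| < (4/3)ε.
Take δ = min(2, (4/3)ε). Then 0 < |t − 4| < δ gives both |t − 4| < 2 and |t − 4| < (4/3)ε, so |6/t − (3/2)| < ε.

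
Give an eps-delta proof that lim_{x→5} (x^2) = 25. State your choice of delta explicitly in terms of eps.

Let eps > 0 be given. We seek delta > 0 with 0 < |x − 5| < delta ⇒ |x^2 − 25| < eps.
Factor: x^2 − 25 = (x − 5)(x + 5), so |x^2 − 25| = |x − 5|·|x + 5|.
Impose delta ≤ 2 so that |x| < 7; then |x + 5| ≤ 12.
Hence |x^2 − 25| ≤ 12|x − 5|, which is < eps once |x − 5| < eps/12.
Take delta = min(2, eps/12). If 0 < |x − 5| < delta then both bounds hold and |x^2 − 25| ≤ 12|x − 5| < 12·(eps/12) = eps.

delta = min(2, eps/12)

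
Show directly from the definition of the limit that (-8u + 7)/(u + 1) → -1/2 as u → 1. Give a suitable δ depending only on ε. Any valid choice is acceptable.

δ = min(1, (2/15)ε)

Suppose ε > 0. We want δ > 0 with 0 < |u − 1| < δ ⇒ |(-8u + 7)/(u + 1) + 1/2| < ε.
Combining over a common denominator, (-8u + 7)/(u + 1) + 1/2 = [(-8u + 7)·2 − (-1)·(u + 1)] / [2·(u + 1)] = -15(u − 1) / (2(u + 1)).
So |(-8u + 7)/(u + 1) + 1/2| = 15|u − 1| / (2·|u + 1|).
Restrict δ ≤ 1. Then |u − 1| < 1 gives |u + 1| = |(u − 1) + 2| ≥ 2 − 1 = 1.
Hence |(-8u + 7)/(u + 1) + 1/2| < 15|u − 1|/(2·1) = (15/2)|u − 1|, which is < ε once |u − 1| < (2/15)ε.
Take δ = min(1, (2/15)ε). Then 0 < |u − 1| < δ forces both bounds, so |(-8u + 7)/(u + 1) + 1/2| < ε.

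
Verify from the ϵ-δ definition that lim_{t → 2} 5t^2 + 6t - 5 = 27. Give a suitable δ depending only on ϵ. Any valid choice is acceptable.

δ = min(2, ϵ/36)

Fix ϵ > 0. We want δ > 0 such that 0 < |t − 2| < δ implies |(5t^2 + 6t - 5) − 27| < ϵ.
(5t^2 + 6t - 5) − 27 = 5t^2 + 6t - 32 = (t − 2)(5t + 16).
So |(5t^2 + 6t - 5) − 27| = |t − 2|·|5t + 16|.
Require δ ≤ 2. Then |t − 2| < 2 gives |t| < 4, and by the triangle inequality |5t + 16| ≤ 5·4 + 16 = 36.
Hence |(5t^2 + 6t - 5) − 27| ≤ 36|t − 2| < ϵ provided |t − 2| < ϵ/36.
Take δ = min(2, ϵ/36). Then 0 < |t − 2| < δ gives both |t − 2| < 2 and |t − 2| < ϵ/36, so |(5t^2 + 6t - 5) − 27| < ϵ.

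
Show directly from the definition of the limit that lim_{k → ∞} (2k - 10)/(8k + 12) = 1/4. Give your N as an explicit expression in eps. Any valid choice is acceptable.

Let eps > 0 be given. For k ≥ 1, |(2k - 10)/(8k + 12) − (1/4)| = |-104|/(8(8k + 12)) = 104/(8(8k + 12)).
Since 8k + 12 ≥ 8k for k ≥ 1, this is ≤ 104/(8·8k) = (13/8)/k.
So |(2k - 10)/(8k + 12) − (1/4)| < eps whenever k > (13/8)/eps.
Take N = (13/8)/eps. If k > N then |(2k - 10)/(8k + 12) − (1/4)| ≤ (13/8)/k < eps.

N = (13/8)/eps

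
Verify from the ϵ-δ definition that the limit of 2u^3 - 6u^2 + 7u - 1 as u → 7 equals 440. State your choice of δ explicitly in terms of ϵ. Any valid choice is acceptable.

Let ϵ > 0. We want δ > 0 such that 0 < |u − 7| < δ implies |(2u^3 - 6u^2 + 7u - 1) − 440| < ϵ.
(2u^3 - 6u^2 + 7u - 1) − 440 = 2u^3 - 6u^2 + 7u - 441 = (u − 7)(2u^2 + 8u + 63).
So |(2u^3 - 6u^2 + 7u - 1) − 440| = |u − 7|·|2u^2 + 8u + 63|.
Assume first that |u − 7| < 2, so |u| < 9. Then |2u^2 + 8u + 63| ≤ 2·9^2 + 8·9 + 63 = 297.
Hence |(2u^3 - 6u^2 + 7u - 1) − 440| ≤ 297|u − 7| < ϵ provided |u − 7| < ϵ/297.
Choosing δ = min(2, ϵ/297) ensures both conditions, hence |(2u^3 - 6u^2 + 7u - 1) − 440| < ϵ.

δ = min(2, ϵ/297)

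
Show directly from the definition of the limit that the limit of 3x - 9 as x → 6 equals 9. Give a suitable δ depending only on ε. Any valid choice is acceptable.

δ = ε/3

Let ε > 0. We need δ > 0 so that 0 < |x − 6| < δ implies |(3x - 9) − 9| < ε.
|(3x - 9) − 9| = |3x - 18| = 3|x − 6|.
Thus it suffices that |x − 6| < ε/3.
Choosing δ = ε/3 gives |(3x - 9) − 9| = 3|x − 6| < ε whenever |x − 6| < δ.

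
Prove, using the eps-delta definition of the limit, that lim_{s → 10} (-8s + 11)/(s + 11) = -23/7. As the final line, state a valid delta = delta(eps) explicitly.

delta = min(21/2, (49/22)eps)

Suppose eps > 0. We want delta > 0 with 0 < |s − 10| < delta ⇒ |(-8s + 11)/(s + 11) + 23/7| < eps.
Combining over a common denominator, (-8s + 11)/(s + 11) + 23/7 = [(-8s + 11)·21 − (-69)·(s + 11)] / [21·(s + 11)] = -99(s − 10) / (21(s + 11)).
So |(-8s + 11)/(s + 11) + 23/7| = 99|s − 10| / (21·|s + 11|).
Require delta ≤ 21/2, so |s + 11| ≥ |21| − |s − 10| > 21 − 21/2 = 21/2.
Hence |(-8s + 11)/(s + 11) + 23/7| < 99|s − 10|/(21·(21/2)) = (22/49)|s − 10|, which is < eps once |s − 10| < (49/22)eps.
Take delta = min(21/2, (49/22)eps). Then 0 < |s − 10| < delta forces both bounds, so |(-8s + 11)/(s + 11) + 23/7| < eps.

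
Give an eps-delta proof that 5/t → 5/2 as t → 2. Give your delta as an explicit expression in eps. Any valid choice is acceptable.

delta = min(1, (2/5)eps)

Let eps > 0 be given. We seek delta > 0 such that 0 < |t − 2| < delta implies |5/t − (5/2)| < eps.
|5/t − (5/2)| = 5·|2 − t|/(2·|t|) = 5|t − 2|/(2|t|).
Restrict delta ≤ 1. Then |t − 2| < 1 gives |t| > 1, so 2|t| > 2.
Then |5/t − (5/2)| < 5|t − 2|/2, which is < eps when |t − 2| < (2/5)eps.
Take delta = min(1, (2/5)eps). Then 0 < |t − 2| < delta gives both |t − 2| < 1 and |t − 2| < (2/5)eps, so |5/t − (5/2)| < eps.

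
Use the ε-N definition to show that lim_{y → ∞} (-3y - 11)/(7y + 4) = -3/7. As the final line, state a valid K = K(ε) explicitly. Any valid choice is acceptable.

K = (65/49)/ε

Suppose ε > 0. We seek K > 0 such that y > K implies |(-3y - 11)/(7y + 4) + 3/7| < ε.
(-3y - 11)/(7y + 4) + 3/7 = (7(-3y - 11) − (-3)(7y + 4)) / (7(7y + 4)) = -65/(7(7y + 4)).
For y > 0 we have 7y + 4 > 7y, so |(-3y - 11)/(7y + 4) + 3/7| = 65/(7(7y + 4)) < 65/(7·7y) = (65/49)/y.
Thus |(-3y - 11)/(7y + 4) + 3/7| < ε whenever y > (65/49)/ε.
Take K = (65/49)/ε. If y > K then |(-3y - 11)/(7y + 4) + 3/7| < (65/49)/y < ε.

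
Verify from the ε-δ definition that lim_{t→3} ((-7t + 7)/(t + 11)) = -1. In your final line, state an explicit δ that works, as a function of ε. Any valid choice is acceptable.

Let ε > 0. We want δ > 0 with 0 < |t − 3| < δ ⇒ |(-7t + 7)/(t + 11) + 1| < ε.
Combining over a common denominator, (-7t + 7)/(t + 11) + 1 = [(-7t + 7)·14 − (-14)·(t + 11)] / [14·(t + 11)] = -84(t − 3) / (14(t + 11)).
So |(-7t + 7)/(t + 11) + 1| = 84|t − 3| / (14·|t + 11|).
Restrict δ ≤ 7. Then |t − 3| < 7 gives |t + 11| = |(t − 3) + 14| ≥ 14 − 7 = 7.
Hence |(-7t + 7)/(t + 11) + 1| < 84|t − 3|/(14·7) = (6/7)|t − 3|, which is < ε once |t − 3| < (7/6)ε.
Take δ = min(7, (7/6)ε). Then 0 < |t − 3| < δ forces both bounds, so |(-7t + 7)/(t + 11) + 1| < ε.

δ = min(7, (7/6)ε)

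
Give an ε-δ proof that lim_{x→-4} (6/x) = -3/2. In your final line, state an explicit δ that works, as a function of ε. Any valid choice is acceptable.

Let ε > 0. We seek δ > 0 such that 0 < |x + 4| < δ implies |6/x + 3/2| < ε.
|6/x + 3/2| = 6·|-4 − x|/(4·|x|) = 6|x + 4|/(4|x|).
Require δ ≤ 2 so that |x| > 4 − 2 = 2, hence 4|x| > 8.
Then |6/x + 3/2| < 6|x + 4|/8, which is < ε when |x + 4| < (4/3)ε.
Take δ = min(2, (4/3)ε). Then 0 < |x + 4| < δ gives both |x + 4| < 2 and |x + 4| < (4/3)ε, so |6/x + 3/2| < ε.

δ = min(2, (4/3)ε)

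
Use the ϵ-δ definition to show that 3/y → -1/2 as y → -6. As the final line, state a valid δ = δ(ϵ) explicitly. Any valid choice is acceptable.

δ = min(3, 6ϵ)

Suppose ϵ > 0. We seek δ > 0 such that 0 < |y + 6| < δ implies |3/y + 1/2| < ϵ.
|3/y + 1/2| = 3·|-6 − y|/(6·|y|) = 3|y + 6|/(6|y|).
Restrict δ ≤ 3. Then |y + 6| < 3 gives |y| > 3, so 6|y| > 18.
Then |3/y + 1/2| < 3|y + 6|/18, which is < ϵ when |y + 6| < 6ϵ.
Take δ = min(3, 6ϵ). Then 0 < |y + 6| < δ gives both |y + 6| < 3 and |y + 6| < 6ϵ, so |3/y + 1/2| < ϵ.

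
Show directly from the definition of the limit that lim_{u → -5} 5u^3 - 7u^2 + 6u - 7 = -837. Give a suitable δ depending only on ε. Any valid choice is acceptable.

Fix ε > 0. We want δ > 0 such that 0 < |u + 5| < δ implies |(5u^3 - 7u^2 + 6u - 7) + 837| < ε.
(5u^3 - 7u^2 + 6u - 7) + 837 = 5u^3 - 7u^2 + 6u + 830 = (u + 5)(5u^2 - 32u + 166).
So |(5u^3 - 7u^2 + 6u - 7) + 837| = |u + 5|·|5u^2 - 32u + 166|.
Assume first that |u + 5| < 1, so |u| < 6. Then |5u^2 - 32u + 166| ≤ 5·6^2 + 32·6 + 166 = 538.
Hence |(5u^3 - 7u^2 + 6u - 7) + 837| ≤ 538|u + 5| < ε provided |u + 5| < ε/538.
Take δ = min(1, ε/538). Then 0 < |u + 5| < δ gives both |u + 5| < 1 and |u + 5| < ε/538, so |(5u^3 - 7u^2 + 6u - 7) + 837| < ε.

δ = min(1, ε/538)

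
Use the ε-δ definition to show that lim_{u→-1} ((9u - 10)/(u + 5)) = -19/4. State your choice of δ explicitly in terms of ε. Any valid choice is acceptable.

Let ε > 0 be given. We want δ > 0 with 0 < |u + 1| < δ ⇒ |(9u - 10)/(u + 5) + 19/4| < ε.
Combining over a common denominator, (9u - 10)/(u + 5) + 19/4 = [(9u - 10)·4 − (-19)·(u + 5)] / [4·(u + 5)] = 55(u + 1) / (4(u + 5)).
So |(9u - 10)/(u + 5) + 19/4| = 55|u + 1| / (4·|u + 5|).
Require δ ≤ 2, so |u + 5| ≥ |4| − |u + 1| > 4 − 2 = 2.
Hence |(9u - 10)/(u + 5) + 19/4| < 55|u + 1|/(4·2) = (55/8)|u + 1|, which is < ε once |u + 1| < (8/55)ε.
Take δ = min(2, (8/55)ε). Then 0 < |u + 1| < δ forces both bounds, so |(9u - 10)/(u + 5) + 19/4| < ε.

δ = min(2, (8/55)ε)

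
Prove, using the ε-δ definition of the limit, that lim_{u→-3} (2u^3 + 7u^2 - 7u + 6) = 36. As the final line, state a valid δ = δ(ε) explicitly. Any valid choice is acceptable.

Let ε > 0 be given. We want δ > 0 such that 0 < |u + 3| < δ implies |(2u^3 + 7u^2 - 7u + 6) − 36| < ε.
(2u^3 + 7u^2 - 7u + 6) − 36 = 2u^3 + 7u^2 - 7u - 30 = (u + 3)(2u^2 + u - 10).
So |(2u^3 + 7u^2 - 7u + 6) − 36| = |u + 3|·|2u^2 + u - 10|.
Require δ ≤ 1. Then |u + 3| < 1 gives |u| < 4, and by the triangle inequality |2u^2 + u - 10| ≤ 2·4^2 + 4 + 10 = 46.
Hence |(2u^3 + 7u^2 - 7u + 6) − 36| ≤ 46|u + 3| < ε provided |u + 3| < ε/46.
Take δ = min(1, ε/46). Then 0 < |u + 3| < δ gives both |u + 3| < 1 and |u + 3| < ε/46, so |(2u^3 + 7u^2 - 7u + 6) − 36| < ε.

δ = min(1, ε/46)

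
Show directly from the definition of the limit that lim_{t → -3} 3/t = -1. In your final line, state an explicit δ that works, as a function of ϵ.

Suppose ϵ > 0. We seek δ > 0 such that 0 < |t + 3| < δ implies |3/t + 1| < ϵ.
|3/t + 1| = 3·|-3 − t|/(3·|t|) = 3|t + 3|/(3|t|).
Restrict δ ≤ 3/2. Then |t + 3| < 3/2 gives |t| > 3/2, so 3|t| > 9/2.
Then |3/t + 1| < 3|t + 3|/(9/2), which is < ϵ when |t + 3| < (3/2)ϵ.
Take δ = min(3/2, (3/2)ϵ). Then 0 < |t + 3| < δ gives both |t + 3| < 3/2 and |t + 3| < (3/2)ϵ, so |3/t + 1| < ϵ.

δ = min(3/2, (3/2)ϵ)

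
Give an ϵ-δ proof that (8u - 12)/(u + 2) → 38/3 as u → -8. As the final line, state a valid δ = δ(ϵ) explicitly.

Suppose ϵ > 0. We want δ > 0 with 0 < |u + 8| < δ ⇒ |(8u - 12)/(u + 2) − (38/3)| < ϵ.
Combining over a common denominator, (8u - 12)/(u + 2) − (38/3) = [(8u - 12)·(-6) − (-76)·(u + 2)] / [(-6)·(u + 2)] = 28(u + 8) / ((-6)(u + 2)).
So |(8u - 12)/(u + 2) − (38/3)| = 28|u + 8| / (6·|u + 2|).
Require δ ≤ 3, so |u + 2| ≥ |-6| − |u + 8| > 6 − 3 = 3.
Hence |(8u - 12)/(u + 2) − (38/3)| < 28|u + 8|/(6·3) = (14/9)|u + 8|, which is < ϵ once |u + 8| < (9/14)ϵ.
Take δ = min(3, (9/14)ϵ). Then 0 < |u + 8| < δ forces both bounds, so |(8u - 12)/(u + 2) − (38/3)| < ϵ.

δ = min(3, (9/14)ϵ)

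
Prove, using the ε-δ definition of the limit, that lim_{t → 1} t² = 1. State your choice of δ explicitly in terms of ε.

Suppose ε > 0. We seek δ > 0 with 0 < |t − 1| < δ ⇒ |t² − 1| < ε.
Factor: t² − 1 = (t − 1)(t + 1), so |t² − 1| = |t − 1|·|t + 1|.
Impose δ ≤ 1 so that |t| < 2; then |t + 1| ≤ 3.
Hence |t² − 1| ≤ 3|t − 1|, which is < ε once |t − 1| < ε/3.
Take δ = min(1, ε/3). If 0 < |t − 1| < δ then both bounds hold and |t² − 1| ≤ 3|t − 1| < 3·(ε/3) = ε.

δ = min(1, ε/3)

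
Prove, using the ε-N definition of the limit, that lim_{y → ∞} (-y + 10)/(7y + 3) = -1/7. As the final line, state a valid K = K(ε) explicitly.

K = (73/49)/ε

Fix ε > 0. We seek K > 0 such that y > K implies |(-y + 10)/(7y + 3) + 1/7| < ε.
(-y + 10)/(7y + 3) + 1/7 = (7(-y + 10) − (-1)(7y + 3)) / (7(7y + 3)) = 73/(7(7y + 3)).
For y > 0 we have 7y + 3 > 7y, so |(-y + 10)/(7y + 3) + 1/7| = 73/(7(7y + 3)) < 73/(7·7y) = (73/49)/y.
Thus |(-y + 10)/(7y + 3) + 1/7| < ε whenever y > (73/49)/ε.
Take K = (73/49)/ε. If y > K then |(-y + 10)/(7y + 3) + 1/7| < (73/49)/y < ε.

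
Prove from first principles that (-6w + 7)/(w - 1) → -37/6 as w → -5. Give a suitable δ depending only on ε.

δ = min(3, 18ε)

Let ε > 0 be given. We want δ > 0 with 0 < |w + 5| < δ ⇒ |(-6w + 7)/(w - 1) + 37/6| < ε.
Combining over a common denominator, (-6w + 7)/(w - 1) + 37/6 = [(-6w + 7)·(-6) − 37·(w - 1)] / [(-6)·(w - 1)] = -1(w + 5) / ((-6)(w - 1)).
So |(-6w + 7)/(w - 1) + 37/6| = |w + 5| / (6·|w − 1|).
Require δ ≤ 3, so |w − 1| ≥ |-6| − |w + 5| > 6 − 3 = 3.
Hence |(-6w + 7)/(w - 1) + 37/6| < |w + 5|/(6·3) = (1/18)|w + 5|, which is < ε once |w + 5| < 18ε.
Take δ = min(3, 18ε). Then 0 < |w + 5| < δ forces both bounds, so |(-6w + 7)/(w - 1) + 37/6| < ε.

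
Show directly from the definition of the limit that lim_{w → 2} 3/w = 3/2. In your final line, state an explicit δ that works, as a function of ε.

δ = min(1, (2/3)ε)

Suppose ε > 0. We seek δ > 0 such that 0 < |w − 2| < δ implies |3/w − (3/2)| < ε.
|3/w − (3/2)| = 3·|2 − w|/(2·|w|) = 3|w − 2|/(2|w|).
Require δ ≤ 1 so that |w| > 2 − 1 = 1, hence 2|w| > 2.
Then |3/w − (3/2)| < 3|w − 2|/2, which is < ε when |w − 2| < (2/3)ε.
Take δ = min(1, (2/3)ε). Then 0 < |w − 2| < δ gives both |w − 2| < 1 and |w − 2| < (2/3)ε, so |3/w − (3/2)| < ε.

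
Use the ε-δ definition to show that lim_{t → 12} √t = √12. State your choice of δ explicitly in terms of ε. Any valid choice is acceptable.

Suppose ε > 0. We want δ > 0 such that 0 < |t − 12| < δ implies |√t − √12| < ε.
Rationalise: √t − √12 = (t − 12)/(√t + √12), so |√t − √12| = |t − 12|/(√t + √12).
Restrict δ ≤ 12 so that |t − 12| < 12 forces t > 0, and then √t + √12 > √12.
Hence |√t − √12| < |t − 12|/√12, which is < ε once |t − 12| < √12·ε.
Take δ = min(12, √12·ε). If 0 < |t − 12| < δ then t > 0 and |√t − √12| < |t − 12|/√12 < ε.

δ = min(12, √12·ε)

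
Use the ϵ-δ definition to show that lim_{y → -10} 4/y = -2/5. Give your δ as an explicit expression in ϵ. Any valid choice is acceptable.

Suppose ϵ > 0. We seek δ > 0 such that 0 < |y + 10| < δ implies |4/y + 2/5| < ϵ.
|4/y + 2/5| = 4·|-10 − y|/(10·|y|) = 4|y + 10|/(10|y|).
Restrict δ ≤ 5. Then |y + 10| < 5 gives |y| > 5, so 10|y| > 50.
Then |4/y + 2/5| < 4|y + 10|/50, which is < ϵ when |y + 10| < (25/2)ϵ.
Take δ = min(5, (25/2)ϵ). Then 0 < |y + 10| < δ gives both |y + 10| < 5 and |y + 10| < (25/2)ϵ, so |4/y + 2/5| < ϵ.

δ = min(5, (25/2)ϵ)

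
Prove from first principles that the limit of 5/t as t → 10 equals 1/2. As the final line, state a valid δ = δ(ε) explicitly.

δ = min(5, 10ε)

Let ε > 0 be given. We seek δ > 0 such that 0 < |t − 10| < δ implies |5/t − (1/2)| < ε.
|5/t − (1/2)| = 5·|10 − t|/(10·|t|) = 5|t − 10|/(10|t|).
Require δ ≤ 5 so that |t| > 10 − 5 = 5, hence 10|t| > 50.
Then |5/t − (1/2)| < 5|t − 10|/50, which is < ε when |t − 10| < 10ε.
Take δ = min(5, 10ε). Then 0 < |t − 10| < δ gives both |t − 10| < 5 and |t − 10| < 10ε, so |5/t − (1/2)| < ε.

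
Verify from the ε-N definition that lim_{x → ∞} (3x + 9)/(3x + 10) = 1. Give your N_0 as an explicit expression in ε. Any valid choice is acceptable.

N_0 = (1/3)/ε

Let ε > 0. We seek N_0 > 0 such that x > N_0 implies |(3x + 9)/(3x + 10) − 1| < ε.
(3x + 9)/(3x + 10) − 1 = (3(3x + 9) − 3(3x + 10)) / (3(3x + 10)) = -3/(3(3x + 10)).
For x > 0 we have 3x + 10 > 3x, so |(3x + 9)/(3x + 10) − 1| = 3/(3(3x + 10)) < 3/(3·3x) = (1/3)/x.
Thus |(3x + 9)/(3x + 10) − 1| < ε whenever x > (1/3)/ε.
Take N_0 = (1/3)/ε. If x > N_0 then |(3x + 9)/(3x + 10) − 1| < (1/3)/x < ε.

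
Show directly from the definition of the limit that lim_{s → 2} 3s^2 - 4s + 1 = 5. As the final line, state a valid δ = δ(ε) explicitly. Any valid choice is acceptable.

Let ε > 0. We want δ > 0 such that 0 < |s − 2| < δ implies |(3s^2 - 4s + 1) − 5| < ε.
(3s^2 - 4s + 1) − 5 = 3s^2 - 4s - 4 = (s − 2)(3s + 2).
So |(3s^2 - 4s + 1) − 5| = |s − 2|·|3s + 2|.
Assume first that |s − 2| < 1, so |s| < 3. Then |3s + 2| ≤ 3·3 + 2 = 11.
Hence |(3s^2 - 4s + 1) − 5| ≤ 11|s − 2| < ε provided |s − 2| < ε/11.
Take δ = min(1, ε/11). Then 0 < |s − 2| < δ gives both |s − 2| < 1 and |s − 2| < ε/11, so |(3s^2 - 4s + 1) − 5| < ε.

δ = min(1, ε/11)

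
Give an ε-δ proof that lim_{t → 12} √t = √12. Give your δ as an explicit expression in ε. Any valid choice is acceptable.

δ = min(12, √12·ε)

Suppose ε > 0. We want δ > 0 such that 0 < |t − 12| < δ implies |√t − √12| < ε.
Multiplying by the conjugate, |√t − √12| = |t − 12|/(√t + √12).
Restrict δ ≤ 12 so that |t − 12| < 12 forces t > 0, and then √t + √12 > √12.
Hence |√t − √12| < |t − 12|/√12, which is < ε once |t − 12| < √12·ε.
Take δ = min(12, √12·ε). If 0 < |t − 12| < δ then t > 0 and |√t − √12| < |t − 12|/√12 < ε.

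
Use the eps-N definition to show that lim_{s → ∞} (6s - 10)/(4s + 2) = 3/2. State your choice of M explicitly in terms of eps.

Suppose eps > 0. We seek M > 0 such that s > M implies |(6s - 10)/(4s + 2) − (3/2)| < eps.
(6s - 10)/(4s + 2) − (3/2) = (4(6s - 10) − 6(4s + 2)) / (4(4s + 2)) = -52/(4(4s + 2)).
For s > 0 we have 4s + 2 > 4s, so |(6s - 10)/(4s + 2) − (3/2)| = 52/(4(4s + 2)) < 52/(4·4s) = (13/4)/s.
Thus |(6s - 10)/(4s + 2) − (3/2)| < eps whenever s > (13/4)/eps.
Take M = (13/4)/eps. If s > M then |(6s - 10)/(4s + 2) − (3/2)| < (13/4)/s < eps.

M = (13/4)/eps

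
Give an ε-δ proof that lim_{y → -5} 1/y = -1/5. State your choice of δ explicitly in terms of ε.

Let ε > 0 be given. We seek δ > 0 such that 0 < |y + 5| < δ implies |1/y + 1/5| < ε.
|1/y + 1/5| = |-5 − y|/(5·|y|) = |y + 5|/(5|y|).
Require δ ≤ 5/2 so that |y| > 5 − 5/2 = 5/2, hence 5|y| > 25/2.
Then |1/y + 1/5| < |y + 5|/(25/2), which is < ε when |y + 5| < (25/2)ε.
Take δ = min(5/2, (25/2)ε). Then 0 < |y + 5| < δ gives both |y + 5| < 5/2 and |y + 5| < (25/2)ε, so |1/y + 1/5| < ε.

δ = min(5/2, (25/2)ε)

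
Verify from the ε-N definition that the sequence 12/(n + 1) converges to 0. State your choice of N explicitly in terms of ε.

N = 12/ε

Let ε > 0 be given. For n ≥ 1, |12/(n + 1) − 0| = 12/(n + 1) ≤ 12/n.
We need 12/n < ε, i.e. n > 12/ε.
Take N = 12/ε. If n > N then |12/(n + 1)| ≤ 12/n < ε.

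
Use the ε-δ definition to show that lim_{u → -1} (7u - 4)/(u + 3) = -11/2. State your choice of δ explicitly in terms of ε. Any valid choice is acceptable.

δ = min(1, (2/25)ε)

Let ε > 0 be given. We want δ > 0 with 0 < |u + 1| < δ ⇒ |(7u - 4)/(u + 3) + 11/2| < ε.
Combining over a common denominator, (7u - 4)/(u + 3) + 11/2 = [(7u - 4)·2 − (-11)·(u + 3)] / [2·(u + 3)] = 25(u + 1) / (2(u + 3)).
So |(7u - 4)/(u + 3) + 11/2| = 25|u + 1| / (2·|u + 3|).
Restrict δ ≤ 1. Then |u + 1| < 1 gives |u + 3| = |(u + 1) + 2| ≥ 2 − 1 = 1.
Hence |(7u - 4)/(u + 3) + 11/2| < 25|u + 1|/(2·1) = (25/2)|u + 1|, which is < ε once |u + 1| < (2/25)ε.
Take δ = min(1, (2/25)ε). Then 0 < |u + 1| < δ forces both bounds, so |(7u - 4)/(u + 3) + 11/2| < ε.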